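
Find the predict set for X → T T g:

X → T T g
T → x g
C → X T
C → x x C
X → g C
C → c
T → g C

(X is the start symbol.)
PREDICT(X → T T g) = (FIRST(RHS) \ {ε}) ∪ (FOLLOW(X) if ε ∈ FIRST(RHS), i.e. RHS ⇒* ε)
FIRST(T) = { 'g', 'x' }
FIRST(T T g) = { 'g', 'x' }
ε ∉ FIRST(T T g), so FOLLOW(X) is not added.
PREDICT(X → T T g) = { 'g', 'x' }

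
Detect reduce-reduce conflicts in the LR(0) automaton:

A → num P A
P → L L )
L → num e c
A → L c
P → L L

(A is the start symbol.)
Augment with A' → A and build the canonical LR(0) collection (I0 = CLOSURE({[A' → . A]}), then GOTO on every symbol after a dot until no new states appear). It has 13 states:
  I0: { [A → . L c], [A → . num P A], [A' → . A], [L → . num e c] }  — shift
  I1: { [A' → A .] }  — accept
  I2: { [A → L . c] }  — shift
  I3: { [A → num . P A], [L → . num e c], [L → num . e c], [P → . L L )], [P → . L L] }  — shift
  I4: { [L → . num e c], [P → L . L )], [P → L . L] }  — shift
  I5: { [A → . L c], [A → . num P A], [A → num P . A], [L → . num e c] }  — shift
  I6: { [L → num e . c] }  — shift
  I7: { [L → num . e c] }  — shift
  I8: { [L → num e c .] }  — reduce
  I9: { [A → num P A .] }  — reduce
  I10: { [P → L L . )], [P → L L .] }  — shift, reduce
  I11: { [P → L L ) .] }  — reduce
  I12: { [A → L c .] }  — reduce

No state contains more than one complete item.

Answer: No reduce-reduce conflicts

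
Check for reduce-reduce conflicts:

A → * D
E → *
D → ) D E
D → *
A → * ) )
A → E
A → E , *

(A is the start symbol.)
A reduce-reduce conflict occurs when an LR(0) state has two complete items [A → α .] and [B → β .] — both call for a reduction, and with no lookahead the parser cannot choose between them.

Augment with A' → A and build the canonical LR(0) collection (I0 = CLOSURE({[A' → . A]}), then GOTO on every symbol after a dot until no new states appear). It has 14 states:
  I0: { [A → . * ) )], [A → . * D], [A → . E , *], [A → . E], [A' → . A], [E → . *] }  — shift
  I1: { [A → * . ) )], [A → * . D], [D → . ) D E], [D → . *], [E → * .] }  — shift, reduce
  I2: { [A' → A .] }  — accept
  I3: { [A → E . , *], [A → E .] }  — shift, reduce
  I4: { [A → E , . *] }  — shift
  I5: { [A → E , * .] }  — reduce
  I6: { [A → * ) . )], [D → ) . D E], [D → . ) D E], [D → . *] }  — shift
  I7: { [D → * .] }  — reduce
  I8: { [A → * D .] }  — reduce
  I9: { [A → * ) ) .], [D → ) . D E], [D → . ) D E], [D → . *] }  — shift, reduce
  I10: { [D → ) D . E], [E → . *] }  — shift
  I11: { [E → * .] }  — reduce
  I12: { [D → ) D E .] }  — reduce
  I13: { [D → ) . D E], [D → . ) D E], [D → . *] }  — shift

No state contains more than one complete item.

Answer: No reduce-reduce conflicts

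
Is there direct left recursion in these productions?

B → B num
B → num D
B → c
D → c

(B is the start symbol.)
Yes, B is left-recursive

B → B num: LEFT RECURSIVE (starts with B)
B → num D: starts with num
B → c: starts with c
D → c: starts with c

The grammar has direct left recursion on: B.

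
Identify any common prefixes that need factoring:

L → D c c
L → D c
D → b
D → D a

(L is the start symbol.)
Yes, L has productions with common prefix 'D c'

Left-factoring is needed when two productions for the same non-terminal
share a common prefix on the right-hand side.

Productions for L:
  L → D c c
  L → D c
Productions for D:
  D → b
  D → D a

Found common prefix 'D c' in productions for L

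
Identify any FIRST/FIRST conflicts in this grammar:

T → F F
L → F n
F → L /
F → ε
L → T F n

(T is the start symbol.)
Yes. L → F n / L → T F n on { 'n' }

FIRST sets of the non-terminals at (or reachable through a nullable prefix from) the front of some alternative:
  FIRST(F) = { 'n', ε }
  FIRST(T) = { 'n', ε }
  FIRST(L) = { 'n' }

Productions for L:
  L → F n: FIRST = { 'n' }
  L → T F n: FIRST = { 'n' }
Productions for F:
  F → L /: FIRST = { 'n' }
  F → ε: FIRST = { ε }
T has only one production, so no FIRST/FIRST conflict is possible there.

Conflict for L: L → F n and L → T F n
  Overlap: { 'n' }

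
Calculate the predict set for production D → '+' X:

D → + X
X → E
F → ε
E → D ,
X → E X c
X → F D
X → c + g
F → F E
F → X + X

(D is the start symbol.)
PREDICT(D → '+' X) = (FIRST(RHS) \ {ε}) ∪ (FOLLOW(D) if ε ∈ FIRST(RHS), i.e. RHS ⇒* ε)
FIRST('+' X) = { '+' }
ε ∉ FIRST('+' X), so FOLLOW(D) is not added.
PREDICT(D → '+' X) = { '+' }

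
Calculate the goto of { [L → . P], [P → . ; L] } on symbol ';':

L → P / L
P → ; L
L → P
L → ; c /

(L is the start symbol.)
GOTO(I, ';') = CLOSURE({ [A → αX.β] : [A → α.Xβ] ∈ I, X = ';' })

Items with dot before ';', with the dot advanced:
  [P → . ; L] → [P → ; . L]
Closure of the advanced items:
  [P → ; . L] has the dot before L: add [L → . P / L], [L → . P], [L → . ; c /]
  [L → . P / L] has the dot before P: add [P → . ; L]

GOTO = { [L → . ; c /], [L → . P / L], [L → . P], [P → . ; L], [P → ; . L] }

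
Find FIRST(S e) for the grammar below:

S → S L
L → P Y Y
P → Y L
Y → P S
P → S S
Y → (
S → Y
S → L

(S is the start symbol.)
FIRST sets of the non-terminals involved (from the grammar, by fixed-point iteration):
  FIRST(S) = { '(' }

To compute FIRST(S e), process the symbols left to right:
Symbol S is a non-terminal. Add FIRST(S) \ {ε} = { '(' }
S is not nullable (ε ∉ FIRST(S)), so stop here.
FIRST(S e) = { '(' }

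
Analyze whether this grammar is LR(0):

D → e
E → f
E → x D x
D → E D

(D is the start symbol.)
Augment with D' → D and build the canonical LR(0) collection (I0 = CLOSURE({[D' → . D]}), then GOTO on every symbol after a dot until no new states appear). It has 9 states:
  I0: { [D → . E D], [D → . e], [D' → . D], [E → . f], [E → . x D x] }  — shift
  I1: { [D' → D .] }  — accept
  I2: { [D → . E D], [D → . e], [D → E . D], [E → . f], [E → . x D x] }  — shift
  I3: { [D → e .] }  — reduce
  I4: { [E → f .] }  — reduce
  I5: { [D → . E D], [D → . e], [E → . f], [E → . x D x], [E → x . D x] }  — shift
  I6: { [E → x D . x] }  — shift
  I7: { [E → x D x .] }  — reduce
  I8: { [D → E D .] }  — reduce

Every state is either a pure shift/goto state or contains exactly one complete item and nothing to shift — no conflicts. The grammar is LR(0).

Answer: Yes, the grammar is LR(0)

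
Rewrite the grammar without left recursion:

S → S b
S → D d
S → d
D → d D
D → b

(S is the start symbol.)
S is directly left-recursive. The standard transformation for
  A → A α₁ | ... | A α_m | β₁ | ... | β_n
is
  A  → β₁ A' | ... | β_n A'
  A' → α₁ A' | ... | α_m A' | ε

S → D d becomes S → D d S'
S → d becomes S → d S'
S → S b becomes S' → b S'
Add S' → ε

Productions for other non-terminals are unchanged:
  D → d D
  D → b

Resulting grammar:
S → D d S'
S → d S'
S' → b S'
S' → ε
D → d D
D → b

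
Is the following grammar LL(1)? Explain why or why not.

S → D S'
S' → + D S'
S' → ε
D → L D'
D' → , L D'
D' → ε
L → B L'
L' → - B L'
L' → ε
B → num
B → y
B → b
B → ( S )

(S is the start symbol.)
A grammar is LL(1) if for each non-terminal N with multiple productions, the predict sets of those productions are pairwise disjoint, where PREDICT(N → α) = (FIRST(α) \ {ε}) ∪ (FOLLOW(N) if α ⇒* ε).

Relevant sets:
  FOLLOW(S') = { $, ')' }
  FOLLOW(D') = { $, ')', '+' }
  FOLLOW(L') = { $, ')', '+', ',' }

For S':
  PREDICT(S' → '+' D S') = { '+' }
  PREDICT(S' → ε) = { $, ')' }
For D':
  PREDICT(D' → ',' L D') = { ',' }
  PREDICT(D' → ε) = { $, ')', '+' }
For L':
  PREDICT(L' → '-' B L') = { '-' }
  PREDICT(L' → ε) = { $, ')', '+', ',' }
For B:
  PREDICT(B → num) = { 'num' }
  PREDICT(B → y) = { 'y' }
  PREDICT(B → b) = { 'b' }
  PREDICT(B → '(' S ')') = { '(' }
S, D, L have a single production, so nothing to check there.

All predict sets are disjoint. The grammar IS LL(1).

Answer: Yes, the grammar is LL(1).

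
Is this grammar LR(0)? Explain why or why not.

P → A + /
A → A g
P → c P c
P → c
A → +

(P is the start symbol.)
No. Shift-reduce conflict between [P → c .] and [A → . +]

Augment with P' → P and build the canonical LR(0) collection (I0 = CLOSURE({[P' → . P]}), then GOTO on every symbol after a dot until no new states appear). It has 10 states:
  I0: { [A → . +], [A → . A g], [P → . A + /], [P → . c P c], [P → . c], [P' → . P] }  — shift
  I1: { [A → + .] }  — reduce
  I2: { [A → A . g], [P → A . + /] }  — shift
  I3: { [P' → P .] }  — accept
  I4: { [A → . +], [A → . A g], [P → . A + /], [P → . c P c], [P → . c], [P → c . P c], [P → c .] }  — shift, reduce
  I5: { [P → c P . c] }  — shift
  I6: { [P → c P c .] }  — reduce
  I7: { [P → A + . /] }  — shift
  I8: { [A → A g .] }  — reduce
  I9: { [P → A + / .] }  — reduce

Conflict in state I4:
  Shift-reduce conflict between [P → c .] and [A → . +]
So the grammar is NOT LR(0).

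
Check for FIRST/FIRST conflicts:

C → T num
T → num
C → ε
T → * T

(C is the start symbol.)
No FIRST/FIRST conflicts.

A FIRST/FIRST conflict occurs when two productions N → α and N → β for the same non-terminal have FIRST(α) ∩ FIRST(β) ≠ ∅ (with ε ∈ FIRST of a nullable right-hand side, so two nullable alternatives also conflict).

FIRST sets of the non-terminals at (or reachable through a nullable prefix from) the front of some alternative:
  FIRST(T) = { '*', 'num' }

Productions for C:
  C → T num: FIRST = { '*', 'num' }
  C → ε: FIRST = { ε }
Productions for T:
  T → num: FIRST = { 'num' }
  T → * T: FIRST = { '*' }

All alternatives of each non-terminal have pairwise disjoint FIRST sets.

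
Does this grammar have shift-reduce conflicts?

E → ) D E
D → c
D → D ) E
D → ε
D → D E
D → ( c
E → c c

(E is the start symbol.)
Augment with E' → E and build the canonical LR(0) collection (I0 = CLOSURE({[E' → . E]}), then GOTO on every symbol after a dot until no new states appear). It has 13 states:
  I0: { [E → . ) D E], [E → . c c], [E' → . E] }  — shift
  I1: { [D → . ( c], [D → . D ) E], [D → . D E], [D → . c], [D → .], [E → ) . D E] }  — shift, reduce
  I2: { [E' → E .] }  — accept
  I3: { [E → c . c] }  — shift
  I4: { [E → c c .] }  — reduce
  I5: { [D → ( . c] }  — shift
  I6: { [D → D . ) E], [D → D . E], [E → ) D . E], [E → . ) D E], [E → . c c] }  — shift
  I7: { [D → c .] }  — reduce
  I8: { [D → . ( c], [D → . D ) E], [D → . D E], [D → . c], [D → .], [D → D ) . E], [E → ) . D E], [E → . ) D E], [E → . c c] }  — shift, reduce
  I9: { [D → D E .], [E → ) D E .] }  — 2 reduces
  I10: { [D → D ) E .] }  — reduce
  I11: { [D → c .], [E → c . c] }  — shift, reduce
  I12: { [D → ( c .] }  — reduce

I1 contains reduce item [D → .] and shift items [D → . ( c], [D → . c] — shift-reduce conflict.
I8 contains reduce item [D → .] and shift items [D → . ( c], [D → . c], [E → . ) D E], [E → . c c] — shift-reduce conflict.
I11 contains reduce item [D → c .] and shift item [E → c . c] — shift-reduce conflict.

Answer: Yes — I1: [D → .] vs [D → . ( c]; I8: [D → .] vs [D → . ( c]; I11: [D → c .] vs [E → c . c]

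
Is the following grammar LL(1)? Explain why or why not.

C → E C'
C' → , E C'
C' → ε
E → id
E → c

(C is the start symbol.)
Yes, the grammar is LL(1).

Relevant sets:
  FOLLOW(C') = { $ }

For C':
  PREDICT(C' → ',' E C') = { ',' }
  PREDICT(C' → ε) = { $ }
For E:
  PREDICT(E → id) = { 'id' }
  PREDICT(E → c) = { 'c' }
C has a single production, so nothing to check there.

All predict sets are disjoint. The grammar IS LL(1).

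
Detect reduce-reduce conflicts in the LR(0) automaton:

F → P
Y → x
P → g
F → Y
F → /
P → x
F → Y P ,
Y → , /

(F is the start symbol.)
Yes — I7: [P → x .] vs [Y → x .]

A reduce-reduce conflict occurs when an LR(0) state has two complete items [A → α .] and [B → β .] — both call for a reduction, and with no lookahead the parser cannot choose between them.

Augment with F' → F and build the canonical LR(0) collection (I0 = CLOSURE({[F' → . F]}), then GOTO on every symbol after a dot until no new states appear). It has 12 states:
  I0: { [F → . /], [F → . P], [F → . Y P ,], [F → . Y], [F' → . F], [P → . g], [P → . x], [Y → . , /], [Y → . x] }  — shift
  I1: { [Y → , . /] }  — shift
  I2: { [F → / .] }  — reduce
  I3: { [F' → F .] }  — accept
  I4: { [F → P .] }  — reduce
  I5: { [F → Y . P ,], [F → Y .], [P → . g], [P → . x] }  — shift, reduce
  I6: { [P → g .] }  — reduce
  I7: { [P → x .], [Y → x .] }  — 2 reduces
  I8: { [F → Y P . ,] }  — shift
  I9: { [P → x .] }  — reduce
  I10: { [F → Y P , .] }  — reduce
  I11: { [Y → , / .] }  — reduce

I7 contains complete items [P → x .], [Y → x .] — reduce-reduce conflict.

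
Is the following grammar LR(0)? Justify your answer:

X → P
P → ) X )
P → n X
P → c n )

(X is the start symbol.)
Augment with X' → X and build the canonical LR(0) collection (I0 = CLOSURE({[X' → . X]}), then GOTO on every symbol after a dot until no new states appear). It has 11 states:
  I0: { [P → . ) X )], [P → . c n )], [P → . n X], [X → . P], [X' → . X] }  — shift
  I1: { [P → ) . X )], [P → . ) X )], [P → . c n )], [P → . n X], [X → . P] }  — shift
  I2: { [X → P .] }  — reduce
  I3: { [X' → X .] }  — accept
  I4: { [P → c . n )] }  — shift
  I5: { [P → . ) X )], [P → . c n )], [P → . n X], [P → n . X], [X → . P] }  — shift
  I6: { [P → n X .] }  — reduce
  I7: { [P → c n . )] }  — shift
  I8: { [P → c n ) .] }  — reduce
  I9: { [P → ) X . )] }  — shift
  I10: { [P → ) X ) .] }  — reduce

Every state is either a pure shift/goto state or contains exactly one complete item and nothing to shift — no conflicts. The grammar is LR(0).

Answer: Yes, the grammar is LR(0)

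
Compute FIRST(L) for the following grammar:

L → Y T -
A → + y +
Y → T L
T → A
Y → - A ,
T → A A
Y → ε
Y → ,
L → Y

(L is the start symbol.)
To compute FIRST(L), examine every production with L on the left-hand side, reading each right-hand side left to right until a non-nullable symbol is reached.

FIRST sets of the other non-terminals involved (by the same procedure, iterated to a fixed point):
  FIRST(Y) = { '+', ',', '-', ε }
  FIRST(T) = { '+' }

From L → Y T -:
  - Y is a non-terminal: add FIRST(Y) \ {ε} = { '+', ',', '-' }
    Y is nullable, so continue to the next symbol
  - T is a non-terminal: add FIRST(T) \ {ε} = { '+' }
    T is not nullable, so stop
From L → Y:
  - Y is a non-terminal: add FIRST(Y) \ {ε} = { '+', ',', '-' }
    Y is nullable and nothing follows, so the whole right-hand side can vanish: ε ∈ FIRST(L)

Collecting: FIRST(L) = { '+', ',', '-', ε }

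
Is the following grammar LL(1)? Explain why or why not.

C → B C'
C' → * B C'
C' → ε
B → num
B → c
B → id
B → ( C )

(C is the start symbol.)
A grammar is LL(1) if for each non-terminal N with multiple productions, the predict sets of those productions are pairwise disjoint, where PREDICT(N → α) = (FIRST(α) \ {ε}) ∪ (FOLLOW(N) if α ⇒* ε).

Relevant sets:
  FOLLOW(C') = { $, ')' }

For C':
  PREDICT(C' → '*' B C') = { '*' }
  PREDICT(C' → ε) = { $, ')' }
For B:
  PREDICT(B → num) = { 'num' }
  PREDICT(B → c) = { 'c' }
  PREDICT(B → id) = { 'id' }
  PREDICT(B → '(' C ')') = { '(' }
C has a single production, so nothing to check there.

All predict sets are disjoint. The grammar IS LL(1).

Answer: Yes, the grammar is LL(1).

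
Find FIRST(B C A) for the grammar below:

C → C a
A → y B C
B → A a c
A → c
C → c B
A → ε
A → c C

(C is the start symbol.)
{ 'a', 'c', 'y' }

FIRST sets of the non-terminals involved (from the grammar, by fixed-point iteration):
  FIRST(B) = { 'a', 'c', 'y' }

To compute FIRST(B C A), process the symbols left to right:
Symbol B is a non-terminal. Add FIRST(B) \ {ε} = { 'a', 'c', 'y' }
B is not nullable (ε ∉ FIRST(B)), so stop here.
FIRST(B C A) = { 'a', 'c', 'y' }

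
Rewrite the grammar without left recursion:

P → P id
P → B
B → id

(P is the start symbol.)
P → B P'
P' → id P'
P' → ε
B → id

P is directly left-recursive. The standard transformation for
  A → A α₁ | ... | A α_m | β₁ | ... | β_n
is
  A  → β₁ A' | ... | β_n A'
  A' → α₁ A' | ... | α_m A' | ε

P → B becomes P → B P'
P → P id becomes P' → id P'
Add P' → ε

Productions for other non-terminals are unchanged:
  B → id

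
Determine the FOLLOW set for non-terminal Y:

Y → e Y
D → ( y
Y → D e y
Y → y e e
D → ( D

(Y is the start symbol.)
{ $ }

To compute FOLLOW(Y), find every occurrence of Y on a right-hand side N → α Y β: add FIRST(β) \ {ε}, and if β is empty or nullable also add FOLLOW(N). Iterate to a fixed point.

Y is the start symbol, so $ ∈ FOLLOW(Y).
In Y → e Y: Y is at the end; this adds FOLLOW(Y) to itself — nothing new

Taking the union: FOLLOW(Y) = { $ }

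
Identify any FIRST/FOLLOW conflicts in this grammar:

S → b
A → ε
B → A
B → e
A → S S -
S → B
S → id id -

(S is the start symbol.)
A FIRST/FOLLOW conflict occurs when a non-terminal N has a nullable alternative N → β (β ⇒* ε) and another alternative N → α with FIRST(α) ∩ FOLLOW(N) ≠ ∅: on such a lookahead the parser cannot decide between expanding α and letting N vanish via β.

Nullable non-terminals: A, B, S.
FIRST sets used below: FIRST(S) = { '-', 'b', 'e', 'id', ε }, FIRST(A) = { '-', 'b', 'e', 'id', ε }, FIRST(B) = { '-', 'b', 'e', 'id', ε }

A: nullable alternative(s) A → ε; FOLLOW(A) = { $, '-', 'b', 'e', 'id' }
  A → ε: FIRST \ {ε} = { } — this is the only nullable alternative, skip
  A → S S -: FIRST \ {ε} = { '-', 'b', 'e', 'id' } — overlaps FOLLOW(A) on { '-', 'b', 'e', 'id' }: CONFLICT

B: nullable alternative(s) B → A; FOLLOW(B) = { $, '-', 'b', 'e', 'id' }
  B → A: FIRST \ {ε} = { '-', 'b', 'e', 'id' } — this is the only nullable alternative, skip
  B → e: FIRST \ {ε} = { 'e' } — overlaps FOLLOW(B) on { 'e' }: CONFLICT

S: nullable alternative(s) S → B; FOLLOW(S) = { $, '-', 'b', 'e', 'id' }
  S → b: FIRST \ {ε} = { 'b' } — overlaps FOLLOW(S) on { 'b' }: CONFLICT
  S → B: FIRST \ {ε} = { '-', 'b', 'e', 'id' } — this is the only nullable alternative, skip
  S → id id -: FIRST \ {ε} = { 'id' } — overlaps FOLLOW(S) on { 'id' }: CONFLICT

So the grammar has 4 FIRST/FOLLOW conflicts (marked CONFLICT above).

Answer: Yes. S → b with FOLLOW(S) on { 'b' }; S → id id '-' with FOLLOW(S) on { 'id' }; A → S S '-' with FOLLOW(A) on { '-', 'b', 'e', 'id' }; B → e with FOLLOW(B) on { 'e' }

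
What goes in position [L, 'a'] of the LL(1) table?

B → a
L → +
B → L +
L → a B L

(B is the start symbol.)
L → a B L

To find M[L, 'a'], we find productions for L where 'a' is in the predict set (PREDICT(N → α) = (FIRST(α) \ {ε}) ∪ (FOLLOW(N) if α ⇒* ε)).

L → +: PREDICT = { '+' }
L → a B L: PREDICT = { 'a' }
  'a' is in predict set, so this production goes in M[L, 'a']

M[L, 'a'] = L → a B L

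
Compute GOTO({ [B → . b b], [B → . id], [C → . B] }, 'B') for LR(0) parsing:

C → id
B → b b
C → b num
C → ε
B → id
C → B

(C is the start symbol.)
{ [C → B .] }

GOTO(I, 'B') = CLOSURE({ [A → αX.β] : [A → α.Xβ] ∈ I, X = 'B' })

Items with dot before 'B', with the dot advanced:
  [C → . B] → [C → B .]
Closure adds nothing (no advanced item has the dot before a non-terminal).

GOTO = { [C → B .] }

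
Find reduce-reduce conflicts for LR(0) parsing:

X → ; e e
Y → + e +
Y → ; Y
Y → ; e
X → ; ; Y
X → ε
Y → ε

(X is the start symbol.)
A reduce-reduce conflict occurs when an LR(0) state has two complete items [A → α .] and [B → β .] — both call for a reduction, and with no lookahead the parser cannot choose between them.

Augment with X' → X and build the canonical LR(0) collection (I0 = CLOSURE({[X' → . X]}), then GOTO on every symbol after a dot until no new states appear). It has 13 states:
  I0: { [X → . ; ; Y], [X → . ; e e], [X → .], [X' → . X] }  — shift, reduce
  I1: { [X → ; . ; Y], [X → ; . e e] }  — shift
  I2: { [X' → X .] }  — accept
  I3: { [X → ; ; . Y], [Y → . + e +], [Y → . ; Y], [Y → . ; e], [Y → .] }  — shift, reduce
  I4: { [X → ; e . e] }  — shift
  I5: { [X → ; e e .] }  — reduce
  I6: { [Y → + . e +] }  — shift
  I7: { [Y → . + e +], [Y → . ; Y], [Y → . ; e], [Y → .], [Y → ; . Y], [Y → ; . e] }  — shift, reduce
  I8: { [X → ; ; Y .] }  — reduce
  I9: { [Y → ; Y .] }  — reduce
  I10: { [Y → ; e .] }  — reduce
  I11: { [Y → + e . +] }  — shift
  I12: { [Y → + e + .] }  — reduce

No state contains more than one complete item.

Answer: No reduce-reduce conflicts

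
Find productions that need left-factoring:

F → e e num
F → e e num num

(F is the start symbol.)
Left-factoring is needed when two productions for the same non-terminal
share a common prefix on the right-hand side.

Productions for F:
  F → e e num
  F → e e num num

Found common prefix 'e e num' in productions for F

Answer: Yes, F has productions with common prefix 'e e num'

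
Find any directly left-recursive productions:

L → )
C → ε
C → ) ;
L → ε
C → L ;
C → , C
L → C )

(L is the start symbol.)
No direct left recursion

L → ): starts with ')'
C → ε: starts with ε
C → ) ;: starts with ')'
L → ε: starts with ε
C → L ;: starts with L
C → , C: starts with ','
L → C ): starts with C

No direct left recursion found.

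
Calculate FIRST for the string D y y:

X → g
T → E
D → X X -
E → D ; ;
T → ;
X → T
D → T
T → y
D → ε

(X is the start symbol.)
{ ';', 'g', 'y' }

FIRST sets of the non-terminals involved (from the grammar, by fixed-point iteration):
  FIRST(D) = { ';', 'g', 'y', ε }

To compute FIRST(D y y), process the symbols left to right:
Symbol D is a non-terminal. Add FIRST(D) \ {ε} = { ';', 'g', 'y' }
D is nullable (ε ∈ FIRST(D)), continue to the next symbol.
Symbol y is a terminal. Add 'y' and stop.
FIRST(D y y) = { ';', 'g', 'y' }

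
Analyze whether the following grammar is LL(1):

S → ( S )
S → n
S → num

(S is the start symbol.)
Yes, the grammar is LL(1).

For S:
  PREDICT(S → '(' S ')') = { '(' }
  PREDICT(S → n) = { 'n' }
  PREDICT(S → num) = { 'num' }

All predict sets are disjoint. The grammar IS LL(1).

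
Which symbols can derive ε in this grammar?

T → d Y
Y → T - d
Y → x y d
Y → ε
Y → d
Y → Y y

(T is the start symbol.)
A non-terminal is nullable if it can derive ε (the empty string): either it has an ε-production, or it has a production whose right-hand side consists entirely of nullable non-terminals.

ε-productions: Y → ε
So Y is immediately nullable.
No further non-terminal can be added: every production for the remaining non-terminals contains a terminal or a non-nullable non-terminal.
Nullable = { 'Y' }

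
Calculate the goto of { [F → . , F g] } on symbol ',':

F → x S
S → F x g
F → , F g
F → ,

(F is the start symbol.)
{ [F → , . F g], [F → . , F g], [F → . ,], [F → . x S] }

GOTO(I, ',') = CLOSURE({ [A → αX.β] : [A → α.Xβ] ∈ I, X = ',' })

Items with dot before ',', with the dot advanced:
  [F → . , F g] → [F → , . F g]
Closure of the advanced items:
  [F → , . F g] has the dot before F: add [F → . x S], [F → . , F g], [F → . ,]

GOTO = { [F → , . F g], [F → . , F g], [F → . ,], [F → . x S] }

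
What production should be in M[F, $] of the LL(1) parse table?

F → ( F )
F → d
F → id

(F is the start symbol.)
To find M[F, $], we find productions for F where $ is in the predict set (PREDICT(N → α) = (FIRST(α) \ {ε}) ∪ (FOLLOW(N) if α ⇒* ε)).

F → ( F ): PREDICT = { '(' }
F → d: PREDICT = { 'd' }
F → id: PREDICT = { 'id' }

M[F, $] is empty (no production applies)

Answer: Empty (error entry)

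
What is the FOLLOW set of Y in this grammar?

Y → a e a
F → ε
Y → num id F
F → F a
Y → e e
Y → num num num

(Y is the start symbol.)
{ $ }

To compute FOLLOW(Y), find every occurrence of Y on a right-hand side N → α Y β: add FIRST(β) \ {ε}, and if β is empty or nullable also add FOLLOW(N). Iterate to a fixed point.

Y is the start symbol, so $ ∈ FOLLOW(Y).
Y does not occur on any right-hand side.

Taking the union: FOLLOW(Y) = { $ }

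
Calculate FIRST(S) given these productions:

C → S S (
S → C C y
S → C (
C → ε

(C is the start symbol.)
{ '(', 'y' }

To compute FIRST(S), examine every production with S on the left-hand side, reading each right-hand side left to right until a non-nullable symbol is reached.

FIRST sets of the other non-terminals involved (by the same procedure, iterated to a fixed point):
  FIRST(C) = { '(', 'y', ε }

From S → C C y:
  - C is a non-terminal: add FIRST(C) \ {ε} = { '(', 'y' }
    C is nullable, so continue to the next symbol
  - C is a non-terminal: add FIRST(C) \ {ε} = { '(', 'y' }
    C is nullable, so continue to the next symbol
  - y is a terminal: add 'y' and stop
From S → C (:
  - C is a non-terminal: add FIRST(C) \ {ε} = { '(', 'y' }
    C is nullable, so continue to the next symbol
  - '(' is a terminal: add '(' and stop

Collecting: FIRST(S) = { '(', 'y' }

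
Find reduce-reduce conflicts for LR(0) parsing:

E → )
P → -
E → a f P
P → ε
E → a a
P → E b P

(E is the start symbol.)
A reduce-reduce conflict occurs when an LR(0) state has two complete items [A → α .] and [B → β .] — both call for a reduction, and with no lookahead the parser cannot choose between them.

Augment with E' → E and build the canonical LR(0) collection (I0 = CLOSURE({[E' → . E]}), then GOTO on every symbol after a dot until no new states appear). It has 11 states:
  I0: { [E → . )], [E → . a a], [E → . a f P], [E' → . E] }  — shift
  I1: { [E → ) .] }  — reduce
  I2: { [E' → E .] }  — accept
  I3: { [E → a . a], [E → a . f P] }  — shift
  I4: { [E → a a .] }  — reduce
  I5: { [E → . )], [E → . a a], [E → . a f P], [E → a f . P], [P → . -], [P → . E b P], [P → .] }  — shift, reduce
  I6: { [P → - .] }  — reduce
  I7: { [P → E . b P] }  — shift
  I8: { [E → a f P .] }  — reduce
  I9: { [E → . )], [E → . a a], [E → . a f P], [P → . -], [P → . E b P], [P → .], [P → E b . P] }  — shift, reduce
  I10: { [P → E b P .] }  — reduce

No state contains more than one complete item.

Answer: No reduce-reduce conflicts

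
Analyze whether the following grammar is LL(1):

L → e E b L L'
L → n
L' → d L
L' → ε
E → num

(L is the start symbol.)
No. Predict set conflict for L': { 'd' }

A grammar is LL(1) if for each non-terminal N with multiple productions, the predict sets of those productions are pairwise disjoint, where PREDICT(N → α) = (FIRST(α) \ {ε}) ∪ (FOLLOW(N) if α ⇒* ε).

Relevant sets:
  FOLLOW(L') = { $, 'd' }

For L:
  PREDICT(L → e E b L L') = { 'e' }
  PREDICT(L → n) = { 'n' }
For L':
  PREDICT(L' → d L) = { 'd' }
  PREDICT(L' → ε) = { $, 'd' }
E has a single production, so nothing to check there.

Conflict found: Predict set conflict for L': { 'd' }
The grammar is NOT LL(1).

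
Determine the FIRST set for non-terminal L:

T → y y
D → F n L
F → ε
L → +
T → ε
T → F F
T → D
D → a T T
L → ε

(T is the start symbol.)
{ '+', ε }

From L → +:
  - '+' is a terminal: add '+' and stop
From L → ε:
  - ε-production, so ε ∈ FIRST(L)

Collecting: FIRST(L) = { '+', ε }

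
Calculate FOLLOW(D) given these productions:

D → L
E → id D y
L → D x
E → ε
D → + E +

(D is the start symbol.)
D is the start symbol, so $ ∈ FOLLOW(D).
In E → id D y: D is followed by y, add FIRST(y) \ {ε} = { 'y' }
In L → D x: D is followed by x, add FIRST(x) \ {ε} = { 'x' }

Taking the union: FOLLOW(D) = { $, 'x', 'y' }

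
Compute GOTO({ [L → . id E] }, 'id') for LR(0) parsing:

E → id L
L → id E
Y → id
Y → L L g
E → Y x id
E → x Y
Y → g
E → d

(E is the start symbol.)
{ [E → . Y x id], [E → . d], [E → . id L], [E → . x Y], [L → . id E], [L → id . E], [Y → . L L g], [Y → . g], [Y → . id] }

GOTO(I, 'id') = CLOSURE({ [A → αX.β] : [A → α.Xβ] ∈ I, X = 'id' })

Items with dot before 'id', with the dot advanced:
  [L → . id E] → [L → id . E]
Closure of the advanced items:
  [L → id . E] has the dot before E: add [E → . id L], [E → . Y x id], [E → . x Y], [E → . d]
  [E → . Y x id] has the dot before Y: add [Y → . id], [Y → . L L g], [Y → . g]
  [Y → . L L g] has the dot before L: add [L → . id E]

GOTO = { [E → . Y x id], [E → . d], [E → . id L], [E → . x Y], [L → . id E], [L → id . E], [Y → . L L g], [Y → . g], [Y → . id] }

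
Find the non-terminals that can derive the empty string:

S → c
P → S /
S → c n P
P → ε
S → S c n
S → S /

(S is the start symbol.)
A non-terminal is nullable if it can derive ε (the empty string): either it has an ε-production, or it has a production whose right-hand side consists entirely of nullable non-terminals.

ε-productions: P → ε
So P is immediately nullable.
No further non-terminal can be added: every production for the remaining non-terminals contains a terminal or a non-nullable non-terminal.
Nullable = { 'P' }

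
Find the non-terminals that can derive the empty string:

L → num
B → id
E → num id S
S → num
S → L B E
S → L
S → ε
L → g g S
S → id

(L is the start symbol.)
{ 'S' }

A non-terminal is nullable if it can derive ε (the empty string): either it has an ε-production, or it has a production whose right-hand side consists entirely of nullable non-terminals.

ε-productions: S → ε
So S is immediately nullable.
No further non-terminal can be added: every production for the remaining non-terminals contains a terminal or a non-nullable non-terminal.
Nullable = { 'S' }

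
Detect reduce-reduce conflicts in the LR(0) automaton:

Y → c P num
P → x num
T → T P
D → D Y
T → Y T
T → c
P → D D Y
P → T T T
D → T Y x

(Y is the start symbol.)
Yes — I20: [D → D Y .] vs [P → D D Y .]

A reduce-reduce conflict occurs when an LR(0) state has two complete items [A → α .] and [B → β .] — both call for a reduction, and with no lookahead the parser cannot choose between them.

Augment with Y' → Y and build the canonical LR(0) collection (I0 = CLOSURE({[Y' → . Y]}), then GOTO on every symbol after a dot until no new states appear). It has 21 states:
  I0: { [Y → . c P num], [Y' → . Y] }  — shift
  I1: { [Y' → Y .] }  — accept
  I2: { [D → . D Y], [D → . T Y x], [P → . D D Y], [P → . T T T], [P → . x num], [T → . T P], [T → . Y T], [T → . c], [Y → . c P num], [Y → c . P num] }  — shift
  I3: { [D → . D Y], [D → . T Y x], [D → D . Y], [P → D . D Y], [T → . T P], [T → . Y T], [T → . c], [Y → . c P num] }  — shift
  I4: { [Y → c P . num] }  — shift
  I5: { [D → . D Y], [D → . T Y x], [D → T . Y x], [P → . D D Y], [P → . T T T], [P → . x num], [P → T . T T], [T → . T P], [T → . Y T], [T → . c], [T → T . P], [Y → . c P num] }  — shift
  I6: { [T → . T P], [T → . Y T], [T → . c], [T → Y . T], [Y → . c P num] }  — shift
  I7: { [D → . D Y], [D → . T Y x], [P → . D D Y], [P → . T T T], [P → . x num], [T → . T P], [T → . Y T], [T → . c], [T → c .], [Y → . c P num], [Y → c . P num] }  — shift, reduce
  I8: { [P → x . num] }  — shift
  I9: { [P → x num .] }  — reduce
  I10: { [D → . D Y], [D → . T Y x], [P → . D D Y], [P → . T T T], [P → . x num], [T → . T P], [T → . Y T], [T → . c], [T → T . P], [T → Y T .], [Y → . c P num] }  — shift, reduce
  I11: { [T → T P .] }  — reduce
  I12: { [D → . D Y], [D → . T Y x], [D → T . Y x], [P → . D D Y], [P → . T T T], [P → . x num], [P → T . T T], [P → T T . T], [T → . T P], [T → . Y T], [T → . c], [T → T . P], [Y → . c P num] }  — shift
  I13: { [D → T Y . x], [T → . T P], [T → . Y T], [T → . c], [T → Y . T], [Y → . c P num] }  — shift
  I14: { [D → T Y x .] }  — reduce
  I15: { [D → . D Y], [D → . T Y x], [D → T . Y x], [P → . D D Y], [P → . T T T], [P → . x num], [P → T . T T], [P → T T . T], [P → T T T .], [T → . T P], [T → . Y T], [T → . c], [T → T . P], [Y → . c P num] }  — shift, reduce
  I16: { [Y → c P num .] }  — reduce
  I17: { [D → D . Y], [P → D D . Y], [Y → . c P num] }  — shift
  I18: { [D → . D Y], [D → . T Y x], [D → T . Y x], [P → . D D Y], [P → . T T T], [P → . x num], [T → . T P], [T → . Y T], [T → . c], [T → T . P], [Y → . c P num] }  — shift
  I19: { [D → D Y .], [T → . T P], [T → . Y T], [T → . c], [T → Y . T], [Y → . c P num] }  — shift, reduce
  I20: { [D → D Y .], [P → D D Y .] }  — 2 reduces

I20 contains complete items [D → D Y .], [P → D D Y .] — reduce-reduce conflict.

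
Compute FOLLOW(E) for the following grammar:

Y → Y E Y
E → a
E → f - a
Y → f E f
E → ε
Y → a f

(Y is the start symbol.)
{ 'a', 'f' }

To compute FOLLOW(E), find every occurrence of E on a right-hand side N → α E β: add FIRST(β) \ {ε}, and if β is empty or nullable also add FOLLOW(N). Iterate to a fixed point.

In Y → Y E Y: E is followed by Y, add FIRST(Y) \ {ε} = { 'a', 'f' }
In Y → f E f: E is followed by f, add FIRST(f) \ {ε} = { 'f' }

Taking the union: FOLLOW(E) = { 'a', 'f' }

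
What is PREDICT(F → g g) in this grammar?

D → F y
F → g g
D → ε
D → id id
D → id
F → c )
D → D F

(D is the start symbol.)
PREDICT(F → g g) = (FIRST(RHS) \ {ε}) ∪ (FOLLOW(F) if ε ∈ FIRST(RHS), i.e. RHS ⇒* ε)
FIRST(g g) = { 'g' }
ε ∉ FIRST(g g), so FOLLOW(F) is not added.
PREDICT(F → g g) = { 'g' }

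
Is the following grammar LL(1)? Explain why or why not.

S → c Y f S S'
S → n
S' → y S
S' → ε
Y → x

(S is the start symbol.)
No. Predict set conflict for S': { 'y' }

A grammar is LL(1) if for each non-terminal N with multiple productions, the predict sets of those productions are pairwise disjoint, where PREDICT(N → α) = (FIRST(α) \ {ε}) ∪ (FOLLOW(N) if α ⇒* ε).

Relevant sets:
  FOLLOW(S') = { $, 'y' }

For S:
  PREDICT(S → c Y f S S') = { 'c' }
  PREDICT(S → n) = { 'n' }
For S':
  PREDICT(S' → y S) = { 'y' }
  PREDICT(S' → ε) = { $, 'y' }
Y has a single production, so nothing to check there.

Conflict found: Predict set conflict for S': { 'y' }
The grammar is NOT LL(1).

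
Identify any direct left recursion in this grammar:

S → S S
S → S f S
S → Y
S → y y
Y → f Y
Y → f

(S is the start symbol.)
Direct left recursion occurs when N → N α for some non-terminal N (the right-hand side begins with the left-hand side itself).

S → S S: LEFT RECURSIVE (starts with S)
S → S f S: LEFT RECURSIVE (starts with S)
S → Y: starts with Y
S → y y: starts with y
Y → f Y: starts with f
Y → f: starts with f

The grammar has direct left recursion on: S.

Answer: Yes, S is left-recursive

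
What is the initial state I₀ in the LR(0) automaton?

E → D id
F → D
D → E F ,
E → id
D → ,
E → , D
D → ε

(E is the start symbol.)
First, augment the grammar with E' → E
I₀ = CLOSURE({ [E' → . E] }):
  [E' → . E] has the dot before E: add [E → . D id], [E → . id], [E → . , D]
  [E → . D id] has the dot before D: add [D → . E F ,], [D → . ,], [D → .]
No further items can be added.

I₀ = { [D → . ,], [D → . E F ,], [D → .], [E → . , D], [E → . D id], [E → . id], [E' → . E] }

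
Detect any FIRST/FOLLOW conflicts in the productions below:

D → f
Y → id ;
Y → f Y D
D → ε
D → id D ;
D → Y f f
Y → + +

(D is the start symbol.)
Nullable non-terminals: D.
FIRST sets used below: FIRST(Y) = { '+', 'f', 'id' }

D: nullable alternative(s) D → ε; FOLLOW(D) = { $, '+', ';', 'f', 'id' }
  D → f: FIRST \ {ε} = { 'f' } — overlaps FOLLOW(D) on { 'f' }: CONFLICT
  D → ε: FIRST \ {ε} = { } — this is the only nullable alternative, skip
  D → id D ;: FIRST \ {ε} = { 'id' } — overlaps FOLLOW(D) on { 'id' }: CONFLICT
  D → Y f f: FIRST \ {ε} = { '+', 'f', 'id' } — overlaps FOLLOW(D) on { '+', 'f', 'id' }: CONFLICT

Y has no nullable alternative, so no FIRST/FOLLOW check is needed there.

So the grammar has 3 FIRST/FOLLOW conflicts (marked CONFLICT above).

Answer: Yes. D → f with FOLLOW(D) on { 'f' }; D → id D ';' with FOLLOW(D) on { 'id' }; D → Y f f with FOLLOW(D) on { '+', 'f', 'id' }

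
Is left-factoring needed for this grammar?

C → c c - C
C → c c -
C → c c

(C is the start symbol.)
Yes, C has productions with common prefix 'c c'

Left-factoring is needed when two productions for the same non-terminal
share a common prefix on the right-hand side.

Productions for C:
  C → c c - C
  C → c c -
  C → c c

Found common prefix 'c c' in productions for C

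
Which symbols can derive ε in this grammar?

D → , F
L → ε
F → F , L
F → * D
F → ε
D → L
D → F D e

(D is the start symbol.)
ε-productions: L → ε, F → ε
So L, F are immediately nullable.
D → L: every symbol on the right is nullable, so D is nullable too.
Every non-terminal is now nullable.
Nullable = { 'D', 'F', 'L' }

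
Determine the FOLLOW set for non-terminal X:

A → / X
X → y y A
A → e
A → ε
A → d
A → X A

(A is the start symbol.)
To compute FOLLOW(X), find every occurrence of X on a right-hand side N → α X β: add FIRST(β) \ {ε}, and if β is empty or nullable also add FOLLOW(N). Iterate to a fixed point.

In A → / X: X is at the end, add FOLLOW(A)
In A → X A: X is followed by A, add FIRST(A) \ {ε} = { '/', 'd', 'e', 'y' }
  A is nullable, so also add FOLLOW(A)

The FOLLOW sets referred to above (computed the same way, to a fixed point):
  FOLLOW(A) = { $, '/', 'd', 'e', 'y' }

Taking the union: FOLLOW(X) = { $, '/', 'd', 'e', 'y' }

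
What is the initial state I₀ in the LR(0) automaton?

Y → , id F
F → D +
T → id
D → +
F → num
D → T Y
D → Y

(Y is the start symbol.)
First, augment the grammar with Y' → Y
I₀ = CLOSURE({ [Y' → . Y] }):
  [Y' → . Y] has the dot before Y: add [Y → . , id F]
No further items can be added.

I₀ = { [Y → . , id F], [Y' → . Y] }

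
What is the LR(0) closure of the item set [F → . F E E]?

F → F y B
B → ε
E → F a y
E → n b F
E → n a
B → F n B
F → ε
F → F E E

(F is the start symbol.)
Start with: [F → . F E E]
  [F → . F E E] has the dot before F: add [F → . F y B], [F → .]
No further items can be added.

CLOSURE = { [F → . F E E], [F → . F y B], [F → .] }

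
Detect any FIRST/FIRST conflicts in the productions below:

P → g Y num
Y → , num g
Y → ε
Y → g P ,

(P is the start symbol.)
Productions for Y:
  Y → , num g: FIRST = { ',' }
  Y → ε: FIRST = { ε }
  Y → g P ,: FIRST = { 'g' }
P has only one production, so no FIRST/FIRST conflict is possible there.

All alternatives of each non-terminal have pairwise disjoint FIRST sets.

Answer: No FIRST/FIRST conflicts.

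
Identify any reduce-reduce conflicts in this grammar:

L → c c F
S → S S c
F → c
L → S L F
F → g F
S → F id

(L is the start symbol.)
A reduce-reduce conflict occurs when an LR(0) state has two complete items [A → α .] and [B → β .] — both call for a reduction, and with no lookahead the parser cannot choose between them.

Augment with L' → L and build the canonical LR(0) collection (I0 = CLOSURE({[L' → . L]}), then GOTO on every symbol after a dot until no new states appear). It has 15 states:
  I0: { [F → . c], [F → . g F], [L → . S L F], [L → . c c F], [L' → . L], [S → . F id], [S → . S S c] }  — shift
  I1: { [S → F . id] }  — shift
  I2: { [L' → L .] }  — accept
  I3: { [F → . c], [F → . g F], [L → . S L F], [L → . c c F], [L → S . L F], [S → . F id], [S → . S S c], [S → S . S c] }  — shift
  I4: { [F → c .], [L → c . c F] }  — shift, reduce
  I5: { [F → . c], [F → . g F], [F → g . F] }  — shift
  I6: { [F → g F .] }  — reduce
  I7: { [F → c .] }  — reduce
  I8: { [F → . c], [F → . g F], [L → c c . F] }  — shift
  I9: { [L → c c F .] }  — reduce
  I10: { [F → . c], [F → . g F], [L → S L . F] }  — shift
  I11: { [F → . c], [F → . g F], [L → . S L F], [L → . c c F], [L → S . L F], [S → . F id], [S → . S S c], [S → S . S c], [S → S S . c] }  — shift
  I12: { [F → c .], [L → c . c F], [S → S S c .] }  — shift, 2 reduces
  I13: { [L → S L F .] }  — reduce
  I14: { [S → F id .] }  — reduce

I12 contains complete items [F → c .], [S → S S c .] — reduce-reduce conflict.

Answer: Yes — I12: [F → c .] vs [S → S S c .]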